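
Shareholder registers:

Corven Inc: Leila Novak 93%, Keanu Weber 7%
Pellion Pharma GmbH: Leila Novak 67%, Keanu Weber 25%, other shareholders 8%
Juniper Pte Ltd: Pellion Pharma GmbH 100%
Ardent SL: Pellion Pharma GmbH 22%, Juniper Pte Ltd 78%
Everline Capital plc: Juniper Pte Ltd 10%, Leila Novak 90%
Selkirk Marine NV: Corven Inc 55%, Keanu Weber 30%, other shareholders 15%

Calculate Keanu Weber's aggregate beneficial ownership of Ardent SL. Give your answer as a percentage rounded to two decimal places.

25.00%

Keanu reaches Ardent along 2 paths.
Via Pellion: 25% × 22% = 5.5%.
Via Pellion → Juniper: 25% × 100% × 78% = 19.5%.
Total: 5.5% + 19.5% = 25%.
Rounded: 25.00%.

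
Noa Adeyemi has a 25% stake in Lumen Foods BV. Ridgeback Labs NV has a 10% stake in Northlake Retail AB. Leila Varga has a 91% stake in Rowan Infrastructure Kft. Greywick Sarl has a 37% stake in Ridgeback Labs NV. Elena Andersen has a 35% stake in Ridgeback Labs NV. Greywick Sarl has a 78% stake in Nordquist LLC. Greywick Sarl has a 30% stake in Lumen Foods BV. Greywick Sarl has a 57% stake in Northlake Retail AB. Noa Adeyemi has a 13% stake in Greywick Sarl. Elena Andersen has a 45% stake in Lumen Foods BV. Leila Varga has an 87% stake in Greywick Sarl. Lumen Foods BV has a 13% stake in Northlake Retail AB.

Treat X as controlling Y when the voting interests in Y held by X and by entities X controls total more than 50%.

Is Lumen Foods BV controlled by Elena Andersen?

No

Elena's largest direct stake is 45% in Lumen, which does not meet the threshold, so Elena controls no company.
In Lumen, Elena's side holds only 45%, not > 50%.
So Elena does not control Lumen.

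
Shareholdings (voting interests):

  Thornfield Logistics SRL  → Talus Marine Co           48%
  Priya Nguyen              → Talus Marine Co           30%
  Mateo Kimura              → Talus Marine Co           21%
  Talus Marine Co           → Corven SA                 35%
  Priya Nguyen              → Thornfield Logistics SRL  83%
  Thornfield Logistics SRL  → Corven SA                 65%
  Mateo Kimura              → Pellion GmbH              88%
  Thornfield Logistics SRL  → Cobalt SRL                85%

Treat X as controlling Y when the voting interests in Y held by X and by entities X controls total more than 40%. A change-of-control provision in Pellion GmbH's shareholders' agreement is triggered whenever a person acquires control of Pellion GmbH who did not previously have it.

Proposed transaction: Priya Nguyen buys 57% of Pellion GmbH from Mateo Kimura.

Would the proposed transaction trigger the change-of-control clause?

The purchase adds only to Priya's holdings (Mateo's stake shrinks), so Priya is the only person who could newly come to control Pellion.
Priya holds 83% of Thornfield, so Priya controls Thornfield.
Priya and Thornfield together hold 30% + 48% = 78% of Talus, so Priya controls Talus.
Talus and Thornfield together hold 35% + 65% = 100% of Corven, so Priya controls Corven.
Thornfield holds 85% of Cobalt, so Priya controls Cobalt.
Neither Priya nor any entity Priya controls holds any voting interest in Pellion.
So before the transaction, Priya does not control Pellion.
After the purchase, Priya holds 57% of Pellion directly, and Mateo's stake falls to 31%.
Priya holds 57% of Pellion, so Priya controls Pellion.
Priya did not control Pellion before and does after, so the clause is triggered.

Yes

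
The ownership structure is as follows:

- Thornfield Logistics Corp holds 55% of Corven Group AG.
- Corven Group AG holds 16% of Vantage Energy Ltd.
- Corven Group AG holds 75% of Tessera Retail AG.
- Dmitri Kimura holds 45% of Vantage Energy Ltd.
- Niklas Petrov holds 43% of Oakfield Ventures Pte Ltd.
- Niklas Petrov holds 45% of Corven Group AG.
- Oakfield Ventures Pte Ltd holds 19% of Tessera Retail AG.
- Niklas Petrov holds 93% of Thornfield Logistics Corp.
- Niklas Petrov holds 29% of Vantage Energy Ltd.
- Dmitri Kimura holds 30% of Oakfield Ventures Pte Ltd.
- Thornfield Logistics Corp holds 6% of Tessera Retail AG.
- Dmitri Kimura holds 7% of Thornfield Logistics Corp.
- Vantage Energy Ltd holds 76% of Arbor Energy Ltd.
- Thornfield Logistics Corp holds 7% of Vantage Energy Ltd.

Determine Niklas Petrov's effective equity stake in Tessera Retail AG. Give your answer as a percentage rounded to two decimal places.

85.86%

Niklas reaches Tessera along 4 paths.
Via Oakfield: 43% × 19% = 8.17%.
Via Thornfield → Corven: 93% × 55% × 75% = 38.3625%.
Via Corven: 45% × 75% = 33.75%.
Via Thornfield: 93% × 6% = 5.58%.
Total: 8.17% + 38.3625% + 33.75% + 5.58% = 85.8625%.
Rounded: 85.86%.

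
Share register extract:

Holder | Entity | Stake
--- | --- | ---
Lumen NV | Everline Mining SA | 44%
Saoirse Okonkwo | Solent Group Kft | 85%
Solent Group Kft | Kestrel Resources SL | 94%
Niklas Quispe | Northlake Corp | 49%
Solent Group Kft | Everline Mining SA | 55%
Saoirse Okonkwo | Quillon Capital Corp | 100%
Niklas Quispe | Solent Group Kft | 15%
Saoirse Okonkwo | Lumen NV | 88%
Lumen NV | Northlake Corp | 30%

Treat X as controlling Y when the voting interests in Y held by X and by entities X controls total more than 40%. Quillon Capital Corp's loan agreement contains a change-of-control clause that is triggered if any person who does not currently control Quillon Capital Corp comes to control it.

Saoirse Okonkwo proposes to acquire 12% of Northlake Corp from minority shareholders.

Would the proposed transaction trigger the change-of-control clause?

No

The purchase changes only Saoirse's holdings, so Saoirse is the only person who could newly come to control Quillon.
Saoirse holds 100% of Quillon, so Saoirse controls Quillon.
So Saoirse already controls Quillon before the transaction.
After the purchase, Saoirse holds 12% of Northlake directly.
Saoirse controlled Quillon already, so this is not a new person acquiring control; every other person's position is unchanged or reduced.
No new person acquires control, so the clause is not triggered.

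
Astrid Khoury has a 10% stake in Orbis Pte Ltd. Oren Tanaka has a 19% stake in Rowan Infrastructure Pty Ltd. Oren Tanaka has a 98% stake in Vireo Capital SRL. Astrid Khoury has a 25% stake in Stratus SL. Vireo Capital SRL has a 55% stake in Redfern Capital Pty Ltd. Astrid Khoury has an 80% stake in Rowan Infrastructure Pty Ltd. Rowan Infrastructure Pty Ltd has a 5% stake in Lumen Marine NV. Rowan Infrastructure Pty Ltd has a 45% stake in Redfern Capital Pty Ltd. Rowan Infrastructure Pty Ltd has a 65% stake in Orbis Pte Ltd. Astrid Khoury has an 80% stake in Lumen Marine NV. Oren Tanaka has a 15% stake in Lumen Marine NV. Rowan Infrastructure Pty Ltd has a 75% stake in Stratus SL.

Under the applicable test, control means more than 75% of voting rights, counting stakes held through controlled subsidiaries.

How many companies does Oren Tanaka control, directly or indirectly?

1

Oren holds 98% of Vireo, so Oren controls Vireo.
No other company's threshold is met.
Oren controls 1 company.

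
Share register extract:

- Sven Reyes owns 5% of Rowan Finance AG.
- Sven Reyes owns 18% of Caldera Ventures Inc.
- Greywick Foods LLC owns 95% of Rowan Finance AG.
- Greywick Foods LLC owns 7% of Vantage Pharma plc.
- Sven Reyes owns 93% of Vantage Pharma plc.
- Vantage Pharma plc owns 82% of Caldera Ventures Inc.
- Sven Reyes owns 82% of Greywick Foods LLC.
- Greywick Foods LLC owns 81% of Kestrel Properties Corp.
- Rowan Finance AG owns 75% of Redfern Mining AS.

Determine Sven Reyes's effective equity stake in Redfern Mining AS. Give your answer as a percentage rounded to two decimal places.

62.18%

Sven reaches Redfern along 2 paths.
Via Greywick → Rowan: 82% × 95% × 75% = 58.425%.
Via Rowan: 5% × 75% = 3.75%.
Total: 58.425% + 3.75% = 62.175%.
Rounded: 62.18%.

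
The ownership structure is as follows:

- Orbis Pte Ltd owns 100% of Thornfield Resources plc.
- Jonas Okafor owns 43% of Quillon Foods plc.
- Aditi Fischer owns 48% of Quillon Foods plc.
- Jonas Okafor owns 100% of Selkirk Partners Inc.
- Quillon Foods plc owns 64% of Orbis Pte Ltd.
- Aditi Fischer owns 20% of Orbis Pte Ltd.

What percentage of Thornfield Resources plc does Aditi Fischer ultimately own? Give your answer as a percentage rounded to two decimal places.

Aditi reaches Thornfield along 2 paths.
Via Orbis: 20% × 100% = 20%.
Via Quillon → Orbis: 48% × 64% × 100% = 30.72%.
Total: 20% + 30.72% = 50.72%.

50.72%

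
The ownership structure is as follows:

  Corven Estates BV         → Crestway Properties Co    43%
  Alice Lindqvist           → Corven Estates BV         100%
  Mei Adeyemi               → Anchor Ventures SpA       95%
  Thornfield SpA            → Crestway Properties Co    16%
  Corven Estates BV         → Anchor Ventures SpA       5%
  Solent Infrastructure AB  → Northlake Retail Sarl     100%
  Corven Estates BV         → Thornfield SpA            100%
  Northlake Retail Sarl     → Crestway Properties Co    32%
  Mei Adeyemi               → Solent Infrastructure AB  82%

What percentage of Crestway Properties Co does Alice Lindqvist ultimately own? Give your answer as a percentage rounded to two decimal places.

Alice reaches Crestway along 2 paths.
Via Corven: 100% × 43% = 43%.
Via Corven → Thornfield: 100% × 100% × 16% = 16%.
Total: 43% + 16% = 59%.
Rounded: 59.00%.

59.00%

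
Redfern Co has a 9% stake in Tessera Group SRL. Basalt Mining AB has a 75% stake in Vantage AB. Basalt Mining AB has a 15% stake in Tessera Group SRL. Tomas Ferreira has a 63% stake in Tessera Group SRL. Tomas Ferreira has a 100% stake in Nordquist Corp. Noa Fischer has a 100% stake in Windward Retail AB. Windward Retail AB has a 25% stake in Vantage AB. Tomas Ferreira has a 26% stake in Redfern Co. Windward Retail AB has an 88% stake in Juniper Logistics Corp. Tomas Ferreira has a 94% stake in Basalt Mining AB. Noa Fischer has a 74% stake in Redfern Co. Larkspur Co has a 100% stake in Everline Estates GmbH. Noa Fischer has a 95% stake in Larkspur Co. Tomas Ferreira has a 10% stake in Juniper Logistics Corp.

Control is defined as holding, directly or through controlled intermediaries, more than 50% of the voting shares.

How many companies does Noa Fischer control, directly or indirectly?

Noa holds 74% of Redfern, so Noa controls Redfern.
Noa holds 95% of Larkspur, so Noa controls Larkspur.
Noa holds 100% of Windward, so Noa controls Windward.
Larkspur holds 100% of Everline, so Noa controls Everline.
Windward holds 88% of Juniper, so Noa controls Juniper.
No other company's threshold is met.
Noa controls 5 companies.

5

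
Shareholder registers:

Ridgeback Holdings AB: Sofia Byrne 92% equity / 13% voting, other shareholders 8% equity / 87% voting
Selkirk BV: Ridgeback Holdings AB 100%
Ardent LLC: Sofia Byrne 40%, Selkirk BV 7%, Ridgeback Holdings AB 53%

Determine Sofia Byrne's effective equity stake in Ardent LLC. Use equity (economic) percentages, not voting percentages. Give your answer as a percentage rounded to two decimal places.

95.20%

Sofia reaches Ardent along 3 paths.
Direct stake: 40% = 40%.
Via Ridgeback → Selkirk: 92% × 100% × 7% = 6.44%.
Via Ridgeback: 92% × 53% = 48.76%.
Total: 40% + 6.44% + 48.76% = 95.2%.
Rounded: 95.20%.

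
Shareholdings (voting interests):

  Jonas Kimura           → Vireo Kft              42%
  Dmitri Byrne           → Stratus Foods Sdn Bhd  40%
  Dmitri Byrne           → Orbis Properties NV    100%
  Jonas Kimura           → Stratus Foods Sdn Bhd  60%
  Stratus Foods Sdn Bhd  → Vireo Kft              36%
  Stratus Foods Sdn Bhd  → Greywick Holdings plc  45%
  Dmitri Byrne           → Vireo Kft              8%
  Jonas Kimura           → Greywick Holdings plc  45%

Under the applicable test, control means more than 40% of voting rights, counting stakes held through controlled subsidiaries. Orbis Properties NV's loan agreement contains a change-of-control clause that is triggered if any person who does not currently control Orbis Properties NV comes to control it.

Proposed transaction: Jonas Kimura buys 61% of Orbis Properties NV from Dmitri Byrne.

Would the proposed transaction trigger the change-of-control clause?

The purchase adds only to Jonas's holdings (Dmitri's stake shrinks), so Jonas is the only person who could newly come to control Orbis.
Jonas holds 60% of Stratus, so Jonas controls Stratus.
Stratus and Jonas together hold 45% + 45% = 90% of Greywick, so Jonas controls Greywick.
Stratus and Jonas together hold 36% + 42% = 78% of Vireo, so Jonas controls Vireo.
Neither Jonas nor any entity Jonas controls holds any voting interest in Orbis.
So before the transaction, Jonas does not control Orbis.
After the purchase, Jonas holds 61% of Orbis directly, and Dmitri's stake falls to 39%.
Jonas holds 61% of Orbis, so Jonas controls Orbis.
Jonas did not control Orbis before and does after, so the clause is triggered.

Yes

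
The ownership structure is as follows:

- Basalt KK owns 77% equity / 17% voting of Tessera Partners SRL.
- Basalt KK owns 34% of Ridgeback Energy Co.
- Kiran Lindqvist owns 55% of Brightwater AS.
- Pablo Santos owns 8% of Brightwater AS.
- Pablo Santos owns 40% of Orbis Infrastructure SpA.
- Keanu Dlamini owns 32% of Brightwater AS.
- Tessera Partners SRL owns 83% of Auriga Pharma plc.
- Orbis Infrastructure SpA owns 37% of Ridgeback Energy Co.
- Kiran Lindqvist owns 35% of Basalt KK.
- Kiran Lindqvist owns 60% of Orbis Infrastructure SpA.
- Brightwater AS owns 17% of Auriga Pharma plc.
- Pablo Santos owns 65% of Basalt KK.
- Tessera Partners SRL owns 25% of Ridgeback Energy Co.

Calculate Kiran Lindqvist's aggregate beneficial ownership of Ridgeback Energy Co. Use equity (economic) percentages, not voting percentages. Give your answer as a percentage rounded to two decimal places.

40.84%

Kiran reaches Ridgeback along 3 paths.
Via Orbis: 60% × 37% = 22.2%.
Via Basalt: 35% × 34% = 11.9%.
Via Basalt → Tessera: 35% × 77% × 25% = 6.7375%.
Total: 22.2% + 11.9% + 6.7375% = 40.8375%.
Rounded: 40.84%.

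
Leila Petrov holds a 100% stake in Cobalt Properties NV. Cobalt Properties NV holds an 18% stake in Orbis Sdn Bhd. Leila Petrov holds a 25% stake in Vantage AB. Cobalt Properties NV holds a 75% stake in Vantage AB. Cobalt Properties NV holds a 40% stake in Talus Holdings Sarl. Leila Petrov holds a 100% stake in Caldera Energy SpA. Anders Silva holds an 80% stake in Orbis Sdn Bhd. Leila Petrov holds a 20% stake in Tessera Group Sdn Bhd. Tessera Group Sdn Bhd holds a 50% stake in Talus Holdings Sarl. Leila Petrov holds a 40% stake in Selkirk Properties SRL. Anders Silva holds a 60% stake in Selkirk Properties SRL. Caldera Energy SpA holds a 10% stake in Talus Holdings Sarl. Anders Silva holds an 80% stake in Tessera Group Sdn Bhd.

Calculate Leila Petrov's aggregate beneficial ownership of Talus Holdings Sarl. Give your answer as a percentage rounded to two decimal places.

Leila reaches Talus along 3 paths.
Via Tessera: 20% × 50% = 10%.
Via Cobalt: 100% × 40% = 40%.
Via Caldera: 100% × 10% = 10%.
Total: 10% + 40% + 10% = 60%.
Rounded: 60.00%.

60.00%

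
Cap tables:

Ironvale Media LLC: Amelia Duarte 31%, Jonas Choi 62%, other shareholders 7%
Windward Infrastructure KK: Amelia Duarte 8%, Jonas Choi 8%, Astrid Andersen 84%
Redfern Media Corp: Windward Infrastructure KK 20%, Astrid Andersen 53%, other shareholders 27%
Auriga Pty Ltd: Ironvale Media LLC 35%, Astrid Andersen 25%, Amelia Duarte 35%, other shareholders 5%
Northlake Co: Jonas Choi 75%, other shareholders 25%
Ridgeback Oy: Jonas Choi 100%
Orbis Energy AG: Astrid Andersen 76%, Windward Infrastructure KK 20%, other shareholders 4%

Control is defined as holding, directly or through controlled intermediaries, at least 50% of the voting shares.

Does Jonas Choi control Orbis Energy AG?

Jonas holds 62% of Ironvale, so Jonas controls Ironvale.
Jonas holds 75% of Northlake, so Jonas controls Northlake.
Jonas holds 100% of Ridgeback, so Jonas controls Ridgeback.
Neither Jonas nor any entity Jonas controls holds any voting interest in Orbis.
So Jonas does not control Orbis.

No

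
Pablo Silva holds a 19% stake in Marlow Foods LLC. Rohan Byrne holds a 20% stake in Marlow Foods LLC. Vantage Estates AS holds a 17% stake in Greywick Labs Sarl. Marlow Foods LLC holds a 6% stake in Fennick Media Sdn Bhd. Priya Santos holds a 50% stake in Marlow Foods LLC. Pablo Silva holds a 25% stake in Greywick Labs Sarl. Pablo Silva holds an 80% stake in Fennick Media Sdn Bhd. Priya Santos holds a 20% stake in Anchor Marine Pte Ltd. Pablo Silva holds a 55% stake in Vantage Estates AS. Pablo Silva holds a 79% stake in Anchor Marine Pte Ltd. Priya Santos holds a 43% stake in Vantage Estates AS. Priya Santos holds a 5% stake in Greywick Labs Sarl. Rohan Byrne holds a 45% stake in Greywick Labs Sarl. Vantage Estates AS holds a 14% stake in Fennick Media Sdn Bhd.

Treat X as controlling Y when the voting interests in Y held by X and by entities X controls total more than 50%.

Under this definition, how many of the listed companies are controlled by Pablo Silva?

Pablo holds 55% of Vantage, so Pablo controls Vantage.
Pablo holds 79% of Anchor, so Pablo controls Anchor.
Pablo and Vantage together hold 80% + 14% = 94% of Fennick, so Pablo controls Fennick.
No other company's threshold is met.
Pablo controls 3 companies.

3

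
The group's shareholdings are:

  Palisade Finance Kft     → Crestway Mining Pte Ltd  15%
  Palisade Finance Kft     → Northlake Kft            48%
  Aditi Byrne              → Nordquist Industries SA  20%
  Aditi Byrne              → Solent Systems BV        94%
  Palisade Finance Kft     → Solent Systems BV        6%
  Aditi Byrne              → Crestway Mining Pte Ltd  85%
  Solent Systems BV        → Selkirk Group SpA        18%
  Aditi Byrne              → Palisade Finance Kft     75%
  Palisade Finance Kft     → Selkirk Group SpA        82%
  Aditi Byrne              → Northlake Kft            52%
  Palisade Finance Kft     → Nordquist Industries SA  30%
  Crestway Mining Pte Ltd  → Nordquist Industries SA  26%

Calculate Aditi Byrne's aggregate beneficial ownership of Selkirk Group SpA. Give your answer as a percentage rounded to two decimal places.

79.23%

Aditi reaches Selkirk along 3 paths.
Via Palisade: 75% × 82% = 61.5%.
Via Solent: 94% × 18% = 16.92%.
Via Palisade → Solent: 75% × 6% × 18% = 0.81%.
Total: 61.5% + 16.92% + 0.81% = 79.23%.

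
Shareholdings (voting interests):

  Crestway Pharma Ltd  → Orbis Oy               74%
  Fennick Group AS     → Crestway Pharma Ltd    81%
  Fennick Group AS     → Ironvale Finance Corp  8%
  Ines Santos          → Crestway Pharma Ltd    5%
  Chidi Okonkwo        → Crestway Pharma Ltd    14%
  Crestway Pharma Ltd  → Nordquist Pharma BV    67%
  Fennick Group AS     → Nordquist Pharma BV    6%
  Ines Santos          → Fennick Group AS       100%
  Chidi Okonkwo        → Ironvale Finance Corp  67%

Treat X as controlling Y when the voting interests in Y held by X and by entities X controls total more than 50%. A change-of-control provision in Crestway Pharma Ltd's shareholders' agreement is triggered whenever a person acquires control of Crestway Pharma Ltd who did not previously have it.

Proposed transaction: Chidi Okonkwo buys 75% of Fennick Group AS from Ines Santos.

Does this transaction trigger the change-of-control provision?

Yes

The purchase adds only to Chidi's holdings (Ines's stake shrinks), so Chidi is the only person who could newly come to control Crestway.
Chidi holds 67% of Ironvale, so Chidi controls Ironvale.
In Crestway, Chidi's side holds only 14%, not > 50%.
So before the transaction, Chidi does not control Crestway.
After the purchase, Chidi holds 75% of Fennick directly, and Ines's stake falls to 25%.
Chidi holds 75% of Fennick, so Chidi controls Fennick.
Chidi and Fennick together hold 14% + 81% = 95% of Crestway, so Chidi controls Crestway.
Chidi did not control Crestway before and does after, so the clause is triggered.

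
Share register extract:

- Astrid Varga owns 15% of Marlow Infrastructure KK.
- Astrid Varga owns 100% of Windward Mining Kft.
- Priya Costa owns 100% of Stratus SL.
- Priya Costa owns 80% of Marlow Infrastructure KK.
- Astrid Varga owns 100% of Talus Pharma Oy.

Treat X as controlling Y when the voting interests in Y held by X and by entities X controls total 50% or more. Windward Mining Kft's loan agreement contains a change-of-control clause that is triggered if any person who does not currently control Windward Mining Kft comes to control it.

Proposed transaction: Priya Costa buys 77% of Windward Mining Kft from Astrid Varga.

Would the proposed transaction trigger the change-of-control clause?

Yes

The purchase adds only to Priya's holdings (Astrid's stake shrinks), so Priya is the only person who could newly come to control Windward.
Priya holds 80% of Marlow, so Priya controls Marlow.
Priya holds 100% of Stratus, so Priya controls Stratus.
Neither Priya nor any entity Priya controls holds any voting interest in Windward.
So before the transaction, Priya does not control Windward.
After the purchase, Priya holds 77% of Windward directly, and Astrid's stake falls to 23%.
Priya holds 77% of Windward, so Priya controls Windward.
Priya did not control Windward before and does after, so the clause is triggered.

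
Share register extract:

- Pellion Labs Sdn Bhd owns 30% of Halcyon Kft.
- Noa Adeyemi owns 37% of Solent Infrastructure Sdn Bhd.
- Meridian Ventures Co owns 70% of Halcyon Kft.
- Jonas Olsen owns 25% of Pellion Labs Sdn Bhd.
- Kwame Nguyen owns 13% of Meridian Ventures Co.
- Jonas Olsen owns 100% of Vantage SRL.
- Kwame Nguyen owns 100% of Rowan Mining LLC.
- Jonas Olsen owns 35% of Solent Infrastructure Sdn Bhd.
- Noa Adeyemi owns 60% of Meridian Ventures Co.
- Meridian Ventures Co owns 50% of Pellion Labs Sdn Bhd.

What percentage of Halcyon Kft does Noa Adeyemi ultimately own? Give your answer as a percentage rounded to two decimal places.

51.00%

Noa reaches Halcyon along 2 paths.
Via Meridian → Pellion: 60% × 50% × 30% = 9%.
Via Meridian: 60% × 70% = 42%.
Total: 9% + 42% = 51%.
Rounded: 51.00%.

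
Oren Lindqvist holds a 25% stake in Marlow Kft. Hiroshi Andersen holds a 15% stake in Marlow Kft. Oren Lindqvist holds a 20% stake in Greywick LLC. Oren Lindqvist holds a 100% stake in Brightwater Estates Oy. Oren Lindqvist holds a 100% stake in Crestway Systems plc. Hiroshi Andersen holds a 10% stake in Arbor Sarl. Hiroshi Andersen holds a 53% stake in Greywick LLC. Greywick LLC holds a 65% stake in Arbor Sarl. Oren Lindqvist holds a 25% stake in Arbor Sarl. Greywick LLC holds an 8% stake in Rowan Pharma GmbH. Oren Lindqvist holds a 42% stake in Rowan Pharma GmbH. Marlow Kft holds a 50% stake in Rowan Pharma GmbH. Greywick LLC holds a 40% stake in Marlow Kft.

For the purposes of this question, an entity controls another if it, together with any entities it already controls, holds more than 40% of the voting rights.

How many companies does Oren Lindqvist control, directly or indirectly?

Oren holds 42% of Rowan, so Oren controls Rowan.
Oren holds 100% of Brightwater, so Oren controls Brightwater.
Oren holds 100% of Crestway, so Oren controls Crestway.
No other company's threshold is met.
Oren controls 3 companies.

3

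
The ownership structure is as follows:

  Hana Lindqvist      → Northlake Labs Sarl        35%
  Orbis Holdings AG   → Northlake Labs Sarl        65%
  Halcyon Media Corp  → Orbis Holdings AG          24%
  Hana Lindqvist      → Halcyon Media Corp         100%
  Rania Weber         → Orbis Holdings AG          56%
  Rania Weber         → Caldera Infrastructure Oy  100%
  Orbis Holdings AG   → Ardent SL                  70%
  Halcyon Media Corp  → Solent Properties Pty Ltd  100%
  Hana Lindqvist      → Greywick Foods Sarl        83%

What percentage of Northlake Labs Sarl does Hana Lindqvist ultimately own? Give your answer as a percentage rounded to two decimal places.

Hana reaches Northlake along 2 paths.
Direct stake: 35% = 35%.
Via Halcyon → Orbis: 100% × 24% × 65% = 15.6%.
Total: 35% + 15.6% = 50.6%.
Rounded: 50.60%.

50.60%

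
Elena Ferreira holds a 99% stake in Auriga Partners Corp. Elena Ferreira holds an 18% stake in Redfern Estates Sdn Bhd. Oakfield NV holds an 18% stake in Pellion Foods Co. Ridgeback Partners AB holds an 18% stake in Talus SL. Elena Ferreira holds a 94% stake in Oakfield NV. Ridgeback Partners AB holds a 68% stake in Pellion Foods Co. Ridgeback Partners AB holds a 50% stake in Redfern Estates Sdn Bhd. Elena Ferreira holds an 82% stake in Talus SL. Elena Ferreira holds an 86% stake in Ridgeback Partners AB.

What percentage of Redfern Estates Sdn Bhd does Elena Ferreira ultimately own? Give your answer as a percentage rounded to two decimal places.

Elena reaches Redfern along 2 paths.
Direct stake: 18% = 18%.
Via Ridgeback: 86% × 50% = 43%.
Total: 18% + 43% = 61%.
Rounded: 61.00%.

61.00%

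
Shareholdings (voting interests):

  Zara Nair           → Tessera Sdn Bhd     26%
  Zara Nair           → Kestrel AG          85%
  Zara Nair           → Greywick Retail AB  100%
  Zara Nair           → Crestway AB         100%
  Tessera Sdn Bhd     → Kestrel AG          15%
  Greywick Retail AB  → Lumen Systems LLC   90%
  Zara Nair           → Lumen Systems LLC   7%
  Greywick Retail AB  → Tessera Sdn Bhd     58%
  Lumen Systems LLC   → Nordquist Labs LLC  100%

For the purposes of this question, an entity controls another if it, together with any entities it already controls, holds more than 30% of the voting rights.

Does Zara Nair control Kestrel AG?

Yes

Zara holds 100% of Greywick, so Zara controls Greywick.
Greywick and Zara together hold 58% + 26% = 84% of Tessera, so Zara controls Tessera.
Tessera and Zara together hold 15% + 85% = 100% of Kestrel, so Zara controls Kestrel.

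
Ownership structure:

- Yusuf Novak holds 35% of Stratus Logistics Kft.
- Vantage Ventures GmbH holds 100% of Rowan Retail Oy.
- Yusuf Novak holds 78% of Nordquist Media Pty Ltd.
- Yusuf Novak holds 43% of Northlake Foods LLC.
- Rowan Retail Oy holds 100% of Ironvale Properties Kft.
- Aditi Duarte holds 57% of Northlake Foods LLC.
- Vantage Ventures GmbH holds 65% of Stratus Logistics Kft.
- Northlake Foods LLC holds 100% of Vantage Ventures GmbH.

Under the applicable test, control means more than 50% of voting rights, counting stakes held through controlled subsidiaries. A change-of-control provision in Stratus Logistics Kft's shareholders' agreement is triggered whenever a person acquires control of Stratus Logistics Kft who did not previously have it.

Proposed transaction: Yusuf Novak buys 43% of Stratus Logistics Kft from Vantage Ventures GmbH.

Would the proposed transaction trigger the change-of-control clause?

Yes

The purchase adds only to Yusuf's holdings (Vantage's stake shrinks), so Yusuf is the only person who could newly come to control Stratus.
Yusuf holds 78% of Nordquist, so Yusuf controls Nordquist.
In Stratus, Yusuf's side holds only 35%, not > 50%.
So before the transaction, Yusuf does not control Stratus.
After the purchase, Yusuf's direct stake in Stratus rises to 35% + 43% = 78%, and Vantage's stake falls to 22%.
Yusuf holds 78% of Stratus, so Yusuf controls Stratus.
Yusuf did not control Stratus before and does after, so the clause is triggered.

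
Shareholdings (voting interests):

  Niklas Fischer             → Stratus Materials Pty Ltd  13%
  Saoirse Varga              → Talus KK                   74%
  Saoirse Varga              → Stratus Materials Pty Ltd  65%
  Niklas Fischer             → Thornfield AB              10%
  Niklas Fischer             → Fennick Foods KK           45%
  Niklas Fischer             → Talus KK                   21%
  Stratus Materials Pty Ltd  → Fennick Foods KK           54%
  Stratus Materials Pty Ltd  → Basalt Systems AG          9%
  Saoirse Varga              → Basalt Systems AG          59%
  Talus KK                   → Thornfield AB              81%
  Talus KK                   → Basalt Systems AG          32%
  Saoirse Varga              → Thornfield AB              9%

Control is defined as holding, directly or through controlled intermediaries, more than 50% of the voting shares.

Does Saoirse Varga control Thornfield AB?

Yes

Saoirse holds 74% of Talus, so Saoirse controls Talus.
Talus and Saoirse together hold 81% + 9% = 90% of Thornfield, so Saoirse controls Thornfield.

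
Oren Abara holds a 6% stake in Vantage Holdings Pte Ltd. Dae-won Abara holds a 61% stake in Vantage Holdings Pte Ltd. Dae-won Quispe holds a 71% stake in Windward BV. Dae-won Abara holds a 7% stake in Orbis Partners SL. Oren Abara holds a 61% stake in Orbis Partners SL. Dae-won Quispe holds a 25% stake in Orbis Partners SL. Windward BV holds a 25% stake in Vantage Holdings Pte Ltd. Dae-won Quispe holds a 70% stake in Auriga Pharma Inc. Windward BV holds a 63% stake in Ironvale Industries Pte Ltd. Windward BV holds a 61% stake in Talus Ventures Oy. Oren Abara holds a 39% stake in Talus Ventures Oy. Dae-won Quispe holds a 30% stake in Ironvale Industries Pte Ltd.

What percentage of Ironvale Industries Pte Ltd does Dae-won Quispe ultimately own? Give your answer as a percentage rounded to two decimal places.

74.73%

Dae-won Quispe reaches Ironvale along 2 paths.
Via Windward: 71% × 63% = 44.73%.
Direct stake: 30% = 30%.
Total: 44.73% + 30% = 74.73%.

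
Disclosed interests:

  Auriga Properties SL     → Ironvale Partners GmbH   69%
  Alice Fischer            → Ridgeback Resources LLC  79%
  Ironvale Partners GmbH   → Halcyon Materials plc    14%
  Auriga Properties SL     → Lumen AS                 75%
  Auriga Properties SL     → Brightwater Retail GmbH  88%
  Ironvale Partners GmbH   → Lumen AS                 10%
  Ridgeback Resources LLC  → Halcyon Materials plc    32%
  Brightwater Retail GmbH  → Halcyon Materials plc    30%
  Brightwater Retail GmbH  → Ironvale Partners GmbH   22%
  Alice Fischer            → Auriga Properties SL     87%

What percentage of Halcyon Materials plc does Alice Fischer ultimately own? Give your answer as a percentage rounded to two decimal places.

59.01%

Alice reaches Halcyon along 4 paths.
Via Auriga → Brightwater: 87% × 88% × 30% = 22.968%.
Via Ridgeback: 79% × 32% = 25.28%.
Via Auriga → Ironvale: 87% × 69% × 14% = 8.4042%.
Via Auriga → Brightwater → Ironvale: 87% × 88% × 22% × 14% = 2.358048%.
Total: 22.968% + 25.28% + 8.4042% + 2.358048% = 59.010248%.
Rounded: 59.01%.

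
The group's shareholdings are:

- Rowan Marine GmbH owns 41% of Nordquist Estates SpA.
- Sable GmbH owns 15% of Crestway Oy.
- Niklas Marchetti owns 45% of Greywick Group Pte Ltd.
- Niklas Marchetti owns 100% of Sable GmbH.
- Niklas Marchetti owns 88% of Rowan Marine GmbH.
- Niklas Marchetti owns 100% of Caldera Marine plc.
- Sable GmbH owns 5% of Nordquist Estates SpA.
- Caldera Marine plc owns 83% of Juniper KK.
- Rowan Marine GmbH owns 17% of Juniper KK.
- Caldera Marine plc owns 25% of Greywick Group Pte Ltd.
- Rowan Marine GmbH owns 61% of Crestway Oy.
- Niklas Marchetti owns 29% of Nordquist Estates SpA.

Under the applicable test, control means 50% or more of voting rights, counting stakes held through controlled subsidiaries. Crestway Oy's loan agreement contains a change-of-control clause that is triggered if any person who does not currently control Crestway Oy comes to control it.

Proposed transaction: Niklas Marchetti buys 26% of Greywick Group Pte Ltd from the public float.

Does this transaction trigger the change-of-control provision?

The purchase changes only Niklas's holdings, so Niklas is the only person who could newly come to control Crestway.
Niklas holds 100% of Sable, so Niklas controls Sable.
Niklas holds 88% of Rowan, so Niklas controls Rowan.
Rowan and Sable together hold 61% + 15% = 76% of Crestway, so Niklas controls Crestway.
So Niklas already controls Crestway before the transaction.
After the purchase, Niklas's direct stake in Greywick rises to 45% + 26% = 71%.
Niklas controlled Crestway already, so this is not a new person acquiring control; every other person's position is unchanged or reduced.
No new person acquires control, so the clause is not triggered.

No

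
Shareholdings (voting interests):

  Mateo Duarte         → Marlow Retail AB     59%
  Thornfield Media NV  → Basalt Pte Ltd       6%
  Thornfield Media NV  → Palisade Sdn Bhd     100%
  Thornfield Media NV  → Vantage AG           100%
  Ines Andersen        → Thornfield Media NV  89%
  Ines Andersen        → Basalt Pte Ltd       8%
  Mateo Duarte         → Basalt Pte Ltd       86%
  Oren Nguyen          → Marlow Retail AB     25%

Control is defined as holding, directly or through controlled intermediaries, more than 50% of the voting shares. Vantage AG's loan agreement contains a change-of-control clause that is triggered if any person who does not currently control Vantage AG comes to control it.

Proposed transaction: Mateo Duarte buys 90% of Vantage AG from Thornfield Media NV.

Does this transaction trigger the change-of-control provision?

The purchase adds only to Mateo's holdings (Thornfield's stake shrinks), so Mateo is the only person who could newly come to control Vantage.
Mateo holds 59% of Marlow, so Mateo controls Marlow.
Mateo holds 86% of Basalt, so Mateo controls Basalt.
Neither Mateo nor any entity Mateo controls holds any voting interest in Vantage.
So before the transaction, Mateo does not control Vantage.
After the purchase, Mateo holds 90% of Vantage directly, and Thornfield's stake falls to 10%.
Mateo holds 90% of Vantage, so Mateo controls Vantage.
Mateo did not control Vantage before and does after, so the clause is triggered.

Yes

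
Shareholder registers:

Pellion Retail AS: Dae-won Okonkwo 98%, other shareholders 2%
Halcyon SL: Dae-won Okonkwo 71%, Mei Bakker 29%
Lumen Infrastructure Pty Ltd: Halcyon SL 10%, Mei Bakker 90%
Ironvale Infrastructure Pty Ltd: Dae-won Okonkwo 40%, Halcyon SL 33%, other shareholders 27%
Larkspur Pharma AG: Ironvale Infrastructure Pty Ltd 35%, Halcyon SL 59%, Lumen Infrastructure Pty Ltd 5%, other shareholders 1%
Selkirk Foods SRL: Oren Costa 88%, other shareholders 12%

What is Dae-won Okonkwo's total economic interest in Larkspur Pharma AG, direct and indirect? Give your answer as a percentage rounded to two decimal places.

64.45%

Dae-won reaches Larkspur along 4 paths.
Via Ironvale: 40% × 35% = 14%.
Via Halcyon → Ironvale: 71% × 33% × 35% = 8.2005%.
Via Halcyon: 71% × 59% = 41.89%.
Via Halcyon → Lumen: 71% × 10% × 5% = 0.355%.
Total: 14% + 8.2005% + 41.89% + 0.355% = 64.4455%.
Rounded: 64.45%.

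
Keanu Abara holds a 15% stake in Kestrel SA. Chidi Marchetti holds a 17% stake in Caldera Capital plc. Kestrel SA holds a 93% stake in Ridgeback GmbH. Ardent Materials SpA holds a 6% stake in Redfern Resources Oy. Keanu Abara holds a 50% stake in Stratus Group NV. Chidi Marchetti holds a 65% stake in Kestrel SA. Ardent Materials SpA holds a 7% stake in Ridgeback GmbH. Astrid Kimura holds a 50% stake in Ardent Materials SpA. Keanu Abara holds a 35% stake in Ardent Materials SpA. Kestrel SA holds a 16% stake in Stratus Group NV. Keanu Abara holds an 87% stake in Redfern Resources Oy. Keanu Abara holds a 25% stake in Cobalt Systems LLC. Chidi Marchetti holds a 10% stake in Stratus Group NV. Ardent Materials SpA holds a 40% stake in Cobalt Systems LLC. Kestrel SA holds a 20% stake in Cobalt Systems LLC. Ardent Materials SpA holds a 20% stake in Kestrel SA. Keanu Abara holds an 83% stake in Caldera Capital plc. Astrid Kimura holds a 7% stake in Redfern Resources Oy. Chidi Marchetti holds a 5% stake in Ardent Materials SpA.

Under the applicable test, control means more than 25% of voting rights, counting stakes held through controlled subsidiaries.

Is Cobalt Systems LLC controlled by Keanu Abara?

Keanu holds 35% of Ardent, so Keanu controls Ardent.
Keanu and Ardent together hold 15% + 20% = 35% of Kestrel, so Keanu controls Kestrel.
Ardent and Kestrel and Keanu together hold 40% + 20% + 25% = 85% of Cobalt, so Keanu controls Cobalt.

Yes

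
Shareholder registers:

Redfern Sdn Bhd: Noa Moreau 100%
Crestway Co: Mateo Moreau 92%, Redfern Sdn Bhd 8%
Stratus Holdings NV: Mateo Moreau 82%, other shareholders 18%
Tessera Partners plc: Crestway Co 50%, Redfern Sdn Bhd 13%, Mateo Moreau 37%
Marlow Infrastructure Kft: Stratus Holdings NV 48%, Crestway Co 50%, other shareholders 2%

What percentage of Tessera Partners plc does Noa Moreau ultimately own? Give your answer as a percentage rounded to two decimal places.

17.00%

Noa reaches Tessera along 2 paths.
Via Redfern → Crestway: 100% × 8% × 50% = 4%.
Via Redfern: 100% × 13% = 13%.
Total: 4% + 13% = 17%.
Rounded: 17.00%.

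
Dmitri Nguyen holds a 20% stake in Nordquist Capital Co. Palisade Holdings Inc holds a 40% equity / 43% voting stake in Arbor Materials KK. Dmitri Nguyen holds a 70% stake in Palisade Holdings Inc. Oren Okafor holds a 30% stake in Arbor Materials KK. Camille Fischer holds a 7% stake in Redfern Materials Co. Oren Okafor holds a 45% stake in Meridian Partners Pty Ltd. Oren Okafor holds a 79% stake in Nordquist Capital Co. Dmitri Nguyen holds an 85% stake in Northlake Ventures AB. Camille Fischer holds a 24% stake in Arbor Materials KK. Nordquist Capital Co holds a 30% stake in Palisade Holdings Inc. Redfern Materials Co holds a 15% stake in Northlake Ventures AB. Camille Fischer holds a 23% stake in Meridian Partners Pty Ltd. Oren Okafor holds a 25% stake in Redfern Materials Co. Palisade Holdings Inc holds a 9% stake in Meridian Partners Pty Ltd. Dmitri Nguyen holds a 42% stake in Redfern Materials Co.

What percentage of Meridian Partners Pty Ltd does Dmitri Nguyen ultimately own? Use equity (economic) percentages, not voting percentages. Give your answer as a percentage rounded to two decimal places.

6.84%

Dmitri reaches Meridian along 2 paths.
Via Nordquist → Palisade: 20% × 30% × 9% = 0.54%.
Via Palisade: 70% × 9% = 6.3%.
Total: 0.54% + 6.3% = 6.84%.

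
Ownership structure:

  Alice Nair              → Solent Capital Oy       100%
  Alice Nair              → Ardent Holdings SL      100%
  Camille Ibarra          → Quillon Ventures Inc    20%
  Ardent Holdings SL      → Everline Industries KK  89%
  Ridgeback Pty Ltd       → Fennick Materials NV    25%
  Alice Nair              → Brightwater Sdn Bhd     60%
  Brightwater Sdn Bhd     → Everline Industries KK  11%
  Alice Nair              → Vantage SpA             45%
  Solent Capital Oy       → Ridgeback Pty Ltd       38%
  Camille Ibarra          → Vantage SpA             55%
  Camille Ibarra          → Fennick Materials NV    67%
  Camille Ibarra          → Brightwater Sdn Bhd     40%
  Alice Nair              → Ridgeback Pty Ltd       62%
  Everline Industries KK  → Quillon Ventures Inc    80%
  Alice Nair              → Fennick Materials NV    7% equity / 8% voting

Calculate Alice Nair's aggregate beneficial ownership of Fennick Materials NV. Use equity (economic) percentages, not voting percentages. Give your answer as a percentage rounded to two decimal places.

Alice reaches Fennick along 3 paths.
Direct stake: 7% = 7%.
Via Ridgeback: 62% × 25% = 15.5%.
Via Solent → Ridgeback: 100% × 38% × 25% = 9.5%.
Total: 7% + 15.5% + 9.5% = 32%.
Rounded: 32.00%.

32.00%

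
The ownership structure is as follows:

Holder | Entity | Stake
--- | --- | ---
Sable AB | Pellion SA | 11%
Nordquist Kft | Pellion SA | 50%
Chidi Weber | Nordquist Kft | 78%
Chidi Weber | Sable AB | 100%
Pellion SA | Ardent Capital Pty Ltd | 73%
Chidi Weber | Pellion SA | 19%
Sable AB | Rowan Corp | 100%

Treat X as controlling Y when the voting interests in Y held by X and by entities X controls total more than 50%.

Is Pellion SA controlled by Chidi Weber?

Yes

Chidi holds 78% of Nordquist, so Chidi controls Nordquist.
Chidi holds 100% of Sable, so Chidi controls Sable.
Chidi and Nordquist and Sable together hold 19% + 50% + 11% = 80% of Pellion, so Chidi controls Pellion.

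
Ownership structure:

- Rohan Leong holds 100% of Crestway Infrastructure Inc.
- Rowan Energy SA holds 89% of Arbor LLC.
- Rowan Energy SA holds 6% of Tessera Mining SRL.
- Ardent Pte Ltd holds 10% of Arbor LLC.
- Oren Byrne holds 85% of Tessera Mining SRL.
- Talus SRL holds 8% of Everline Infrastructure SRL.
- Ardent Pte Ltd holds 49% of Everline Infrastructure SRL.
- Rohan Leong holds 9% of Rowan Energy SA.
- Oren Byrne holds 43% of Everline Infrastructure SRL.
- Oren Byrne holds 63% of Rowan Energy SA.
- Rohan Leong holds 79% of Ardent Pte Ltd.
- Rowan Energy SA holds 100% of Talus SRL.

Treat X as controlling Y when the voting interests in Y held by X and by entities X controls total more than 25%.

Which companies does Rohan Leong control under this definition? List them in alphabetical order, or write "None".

Ardent Pte Ltd, Crestway Infrastructure Inc, Everline Infrastructure SRL

Rohan holds 79% of Ardent, so Rohan controls Ardent.
Ardent holds 49% of Everline, so Rohan controls Everline.
Rohan holds 100% of Crestway, so Rohan controls Crestway.
No other company's threshold is met.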